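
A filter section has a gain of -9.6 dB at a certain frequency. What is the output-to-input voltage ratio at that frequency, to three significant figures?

0.331

Voltage ratio = 10^(dB/20).
10^(-9.6/20) = 10^(-0.4800) = 0.331.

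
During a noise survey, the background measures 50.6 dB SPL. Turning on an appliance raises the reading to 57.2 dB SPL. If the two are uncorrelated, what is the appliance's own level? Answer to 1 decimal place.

56.1 dB SPL

Subtract intensities: L_src = 10·log₁₀(10^(L_total/10) − 10^(L_bg/10)).
L_src = 10·log₁₀(10^(57.2/10) − 10^(50.6/10)) = 10·log₁₀(410000) = 56.1 dB SPL.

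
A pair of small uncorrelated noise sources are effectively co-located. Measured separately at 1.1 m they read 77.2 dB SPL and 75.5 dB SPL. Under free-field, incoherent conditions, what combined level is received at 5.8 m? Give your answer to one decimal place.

65.0 dB SPL

Combined at 1.1 m: 10·log₁₀(10^(77.2/10)+10^(75.5/10)) = 79.44 dB SPL.
Then apply −20·log₁₀(5.8/1.1) = -14.44 dB → 65.0 dB SPL.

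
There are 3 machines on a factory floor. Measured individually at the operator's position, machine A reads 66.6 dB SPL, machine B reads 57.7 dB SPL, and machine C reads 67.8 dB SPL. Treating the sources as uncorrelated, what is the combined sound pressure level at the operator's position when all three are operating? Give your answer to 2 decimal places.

Incoherent sources sum as intensities:
L_total = 10·log₁₀(10^(66.6/10) + 10^(57.7/10) + 10^(67.8/10)) = 10·log₁₀(11190000) = 70.49 dB SPL.

70.49 dB SPL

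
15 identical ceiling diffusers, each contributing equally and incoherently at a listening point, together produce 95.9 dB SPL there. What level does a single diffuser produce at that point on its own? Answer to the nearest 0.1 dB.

15 equal incoherent sources add 10·log₁₀(15) = 11.76 dB over one source.
L_one = 95.9 − 11.76 = 84.1 dB SPL.

84.1 dB SPL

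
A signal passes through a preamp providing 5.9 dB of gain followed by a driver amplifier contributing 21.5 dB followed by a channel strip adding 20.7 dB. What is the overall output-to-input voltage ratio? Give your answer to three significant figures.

Net gain = 5.9 + 21.5 + 20.7 = 48.1 dB.
Voltage ratio = 10^(48.1/20) = 254.

254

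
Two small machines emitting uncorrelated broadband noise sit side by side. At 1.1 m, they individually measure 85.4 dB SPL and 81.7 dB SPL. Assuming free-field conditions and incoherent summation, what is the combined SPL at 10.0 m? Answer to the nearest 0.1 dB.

67.8 dB SPL

Combined at 1.1 m: 10·log₁₀(10^(85.4/10)+10^(81.7/10)) = 86.94 dB SPL.
Then apply −20·log₁₀(10.0/1.1) = -19.17 dB → 67.8 dB SPL.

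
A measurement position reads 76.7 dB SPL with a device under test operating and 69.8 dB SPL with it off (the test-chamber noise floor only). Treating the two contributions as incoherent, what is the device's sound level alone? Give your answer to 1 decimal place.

Background correction is a power subtraction:
L_src = 10·log₁₀(10^(76.7/10) − 10^(69.8/10)) = 10·log₁₀(37220000) = 75.7 dB SPL.

75.7 dB SPL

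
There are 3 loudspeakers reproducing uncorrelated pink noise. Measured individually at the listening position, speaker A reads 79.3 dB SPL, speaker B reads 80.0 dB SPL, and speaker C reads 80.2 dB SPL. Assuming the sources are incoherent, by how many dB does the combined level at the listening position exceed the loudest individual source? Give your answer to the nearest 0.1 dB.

Incoherent sources sum as intensities:
L_total = 10·log₁₀(10^(79.3/10) + 10^(80.0/10) + 10^(80.2/10)) = 84.62 dB SPL.
Excess over the loudest (80.2 dB): 84.62 − 80.2 = 4.4 dB.

4.4 dB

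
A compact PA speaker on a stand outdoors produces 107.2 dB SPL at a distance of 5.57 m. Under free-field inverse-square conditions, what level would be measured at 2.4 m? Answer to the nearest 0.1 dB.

114.5 dB SPL

For a point source in a free field, ΔL = −20·log₁₀(d₂/d₁).
ΔL = −20·log₁₀(2.4/5.57) = 7.31 dB, so L₂ = 107.2 + (7.31) = 114.5 dB SPL.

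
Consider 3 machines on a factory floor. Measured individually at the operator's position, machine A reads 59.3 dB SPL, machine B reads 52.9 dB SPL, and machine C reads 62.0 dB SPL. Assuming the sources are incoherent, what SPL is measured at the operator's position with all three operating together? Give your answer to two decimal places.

64.20 dB SPL

Add the sources as powers (linear), then convert back to dB:
L_total = 10·log₁₀(10^(59.3/10) + 10^(52.9/10) + 10^(62.0/10)) = 10·log₁₀(2631000) = 64.20 dB SPL.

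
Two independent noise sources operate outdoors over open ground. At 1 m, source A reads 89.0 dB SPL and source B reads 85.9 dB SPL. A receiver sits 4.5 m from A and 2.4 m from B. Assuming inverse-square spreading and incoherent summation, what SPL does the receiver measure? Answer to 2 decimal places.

At the listener: L_A = 89.0 − 20·log₁₀(4.5) = 75.936 dB; L_B = 85.9 − 20·log₁₀(2.4) = 78.296 dB.
Combined: 10·log₁₀(10^(75.936/10)+10^(78.296/10)) = 80.28 dB SPL.

80.28 dB SPL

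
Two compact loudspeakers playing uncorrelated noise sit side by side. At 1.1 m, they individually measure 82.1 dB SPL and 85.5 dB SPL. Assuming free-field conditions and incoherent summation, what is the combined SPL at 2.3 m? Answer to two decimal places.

Combined at 1.1 m: 10·log₁₀(10^(82.1/10)+10^(85.5/10)) = 87.135 dB SPL.
Then apply −20·log₁₀(2.3/1.1) = -6.407 dB → 80.73 dB SPL.

80.73 dB SPL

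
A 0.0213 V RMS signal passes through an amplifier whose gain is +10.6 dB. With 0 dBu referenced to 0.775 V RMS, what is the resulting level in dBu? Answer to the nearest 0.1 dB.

Input level: 20·log₁₀(0.0213/0.775) = -31.22 dBu.
Output: -31.22 + 10.6 = -20.6 dBu.

-20.6 dBu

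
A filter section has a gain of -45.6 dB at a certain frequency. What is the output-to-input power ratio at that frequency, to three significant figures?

Power ratio = 10^(dB/10).
10^(-45.6/10) = 10^(-4.560) = 0.0000275.

0.0000275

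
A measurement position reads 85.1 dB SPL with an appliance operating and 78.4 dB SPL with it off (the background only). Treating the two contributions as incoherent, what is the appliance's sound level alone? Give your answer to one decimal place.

84.1 dB SPL

Remove the background by subtracting linear intensities:
L_src = 10·log₁₀(10^(85.1/10) − 10^(78.4/10)) = 10·log₁₀(254400000) = 84.1 dB SPL.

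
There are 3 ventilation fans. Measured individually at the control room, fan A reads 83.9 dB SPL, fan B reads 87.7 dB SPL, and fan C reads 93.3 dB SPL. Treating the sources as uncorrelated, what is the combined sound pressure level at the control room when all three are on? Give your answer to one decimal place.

Uncorrelated sources add in intensity (power), not in dB.
L_total = 10·log₁₀(10^(83.9/10) + 10^(87.7/10) + 10^(93.3/10)) = 10·log₁₀(2972000000) = 94.7 dB SPL.

94.7 dB SPL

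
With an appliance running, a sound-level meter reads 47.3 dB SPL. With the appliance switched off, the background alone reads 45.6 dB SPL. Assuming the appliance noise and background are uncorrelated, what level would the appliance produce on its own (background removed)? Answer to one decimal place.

Background correction is a power subtraction:
L_src = 10·log₁₀(10^(47.3/10) − 10^(45.6/10)) = 10·log₁₀(17400) = 42.4 dB SPL.

42.4 dB SPL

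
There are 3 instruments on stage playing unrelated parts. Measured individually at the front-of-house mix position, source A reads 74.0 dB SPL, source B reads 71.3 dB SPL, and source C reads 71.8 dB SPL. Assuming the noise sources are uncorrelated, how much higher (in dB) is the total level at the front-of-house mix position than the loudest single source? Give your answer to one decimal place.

3.3 dB

Add the sources as powers (linear), then convert back to dB:
L_total = 10·log₁₀(10^(74.0/10) + 10^(71.3/10) + 10^(71.8/10)) = 77.30 dB SPL.
Excess over the loudest (74.0 dB): 77.30 − 74.0 = 3.3 dB.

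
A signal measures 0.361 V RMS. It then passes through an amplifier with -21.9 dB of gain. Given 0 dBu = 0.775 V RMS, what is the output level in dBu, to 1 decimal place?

Input level: 20·log₁₀(0.361/0.775) = -6.64 dBu.
Output: -6.64 − 21.9 = -28.5 dBu.

-28.5 dBu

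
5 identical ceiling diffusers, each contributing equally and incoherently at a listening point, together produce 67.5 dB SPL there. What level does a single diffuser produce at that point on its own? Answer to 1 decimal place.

5 equal incoherent sources add 10·log₁₀(5) = 6.99 dB over one source.
L_one = 67.5 − 6.99 = 60.5 dB SPL.

60.5 dB SPL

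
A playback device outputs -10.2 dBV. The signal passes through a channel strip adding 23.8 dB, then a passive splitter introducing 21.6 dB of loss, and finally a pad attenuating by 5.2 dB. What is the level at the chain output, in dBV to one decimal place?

In dB, series stages simply add:
-10.2 + 23.8 − 21.6 − 5.2 = -13.2 dBV.

-13.2 dBV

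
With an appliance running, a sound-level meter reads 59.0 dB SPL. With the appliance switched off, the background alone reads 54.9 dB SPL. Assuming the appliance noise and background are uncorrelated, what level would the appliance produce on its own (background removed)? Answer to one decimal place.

56.9 dB SPL

Subtract intensities: L_src = 10·log₁₀(10^(L_total/10) − 10^(L_bg/10)).
L_src = 10·log₁₀(10^(59.0/10) − 10^(54.9/10)) = 10·log₁₀(485300) = 56.9 dB SPL.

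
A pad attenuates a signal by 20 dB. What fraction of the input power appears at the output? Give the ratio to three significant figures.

Power ratio = 10^(dB/10).
10^(-20/10) = 10^(-2.000) = 0.0100.

0.0100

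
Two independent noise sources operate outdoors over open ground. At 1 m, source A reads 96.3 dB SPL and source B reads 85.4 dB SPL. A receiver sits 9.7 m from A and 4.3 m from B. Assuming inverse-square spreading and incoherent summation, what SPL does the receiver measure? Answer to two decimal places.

At the listener: L_A = 96.3 − 20·log₁₀(9.7) = 76.565 dB; L_B = 85.4 − 20·log₁₀(4.3) = 72.731 dB.
Combined: 10·log₁₀(10^(76.565/10)+10^(72.731/10)) = 78.07 dB SPL.

78.07 dB SPL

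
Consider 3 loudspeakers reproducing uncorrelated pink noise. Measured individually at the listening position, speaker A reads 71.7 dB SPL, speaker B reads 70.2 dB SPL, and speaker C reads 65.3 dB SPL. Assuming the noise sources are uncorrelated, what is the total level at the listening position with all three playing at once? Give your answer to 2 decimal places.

74.57 dB SPL

Add the sources as powers (linear), then convert back to dB:
L_total = 10·log₁₀(10^(71.7/10) + 10^(70.2/10) + 10^(65.3/10)) = 10·log₁₀(28650000) = 74.57 dB SPL.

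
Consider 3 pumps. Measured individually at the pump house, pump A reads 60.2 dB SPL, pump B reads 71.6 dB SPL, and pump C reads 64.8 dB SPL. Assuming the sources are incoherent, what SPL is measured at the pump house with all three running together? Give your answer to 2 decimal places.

Add the sources as powers (linear), then convert back to dB:
L_total = 10·log₁₀(10^(60.2/10) + 10^(71.6/10) + 10^(64.8/10)) = 10·log₁₀(18520000) = 72.68 dB SPL.

72.68 dB SPL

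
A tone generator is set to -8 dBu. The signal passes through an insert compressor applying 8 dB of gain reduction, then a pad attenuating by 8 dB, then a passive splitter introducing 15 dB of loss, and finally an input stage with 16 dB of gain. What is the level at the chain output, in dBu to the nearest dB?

In dB, series stages simply add:
-8 − 8 − 8 − 15 + 16 = -23 dBu.

-23 dBu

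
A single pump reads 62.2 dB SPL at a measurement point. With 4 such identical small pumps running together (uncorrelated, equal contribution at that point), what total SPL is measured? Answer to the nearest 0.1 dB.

68.2 dB SPL

4 equal incoherent sources raise the level by 10·log₁₀(4) = 6.02 dB.
L_total = 62.2 + 6.02 = 68.2 dB SPL.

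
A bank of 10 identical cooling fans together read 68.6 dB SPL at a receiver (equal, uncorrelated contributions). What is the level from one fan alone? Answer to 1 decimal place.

10 equal incoherent sources add 10·log₁₀(10) = 10.00 dB over one source.
L_one = 68.6 − 10.00 = 58.6 dB SPL.

58.6 dB SPL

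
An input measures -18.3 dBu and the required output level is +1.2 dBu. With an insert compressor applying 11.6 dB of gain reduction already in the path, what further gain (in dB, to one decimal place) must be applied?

31.1 dB

The required make-up gain is the shortfall in the dB sum.
G = +1.2 − (-18.3) + 11.6 = 31.1 dB.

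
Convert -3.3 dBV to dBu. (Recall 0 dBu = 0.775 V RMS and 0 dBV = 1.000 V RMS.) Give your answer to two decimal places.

-1.09 dBu

The offset between the scales is 20·log₁₀(0.775/1.000) = −2.214 dB.
So dBu = -3.3 + 2.214 = -1.09 dBu.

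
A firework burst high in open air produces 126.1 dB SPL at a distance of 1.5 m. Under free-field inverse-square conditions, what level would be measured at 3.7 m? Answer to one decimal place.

118.3 dB SPL

Inverse-square spreading gives ΔL = −20·log₁₀(d₂/d₁).
ΔL = −20·log₁₀(3.7/1.5) = -7.84 dB, so L₂ = 126.1 + (-7.84) = 118.3 dB SPL.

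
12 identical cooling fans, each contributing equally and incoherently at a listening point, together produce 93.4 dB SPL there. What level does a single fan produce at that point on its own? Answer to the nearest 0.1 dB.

12 equal incoherent sources add 10·log₁₀(12) = 10.79 dB over one source.
L_one = 93.4 − 10.79 = 82.6 dB SPL.

82.6 dB SPL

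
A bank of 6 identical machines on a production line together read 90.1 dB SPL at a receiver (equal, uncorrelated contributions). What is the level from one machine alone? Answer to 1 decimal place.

6 equal incoherent sources add 10·log₁₀(6) = 7.78 dB over one source.
L_one = 90.1 − 7.78 = 82.3 dB SPL.

82.3 dB SPL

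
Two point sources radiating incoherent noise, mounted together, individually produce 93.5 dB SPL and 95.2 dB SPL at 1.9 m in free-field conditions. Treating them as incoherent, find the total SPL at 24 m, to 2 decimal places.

Combined at 1.9 m: 10·log₁₀(10^(93.5/10)+10^(95.2/10)) = 97.443 dB SPL.
Then apply −20·log₁₀(24/1.9) = -22.029 dB → 75.41 dB SPL.

75.41 dB SPL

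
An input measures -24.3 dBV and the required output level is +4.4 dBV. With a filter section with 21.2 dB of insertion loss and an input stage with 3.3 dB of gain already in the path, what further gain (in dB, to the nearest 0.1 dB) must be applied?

46.6 dB

The required make-up gain is the shortfall in the dB sum.
G = +4.4 − (-24.3) + 21.2 − 3.3 = 46.6 dB.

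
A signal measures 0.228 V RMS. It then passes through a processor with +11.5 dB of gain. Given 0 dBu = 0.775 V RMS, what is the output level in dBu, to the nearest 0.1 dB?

+0.9 dBu

Input level: 20·log₁₀(0.228/0.775) = -10.63 dBu.
Output: -10.63 + 11.5 = +0.9 dBu.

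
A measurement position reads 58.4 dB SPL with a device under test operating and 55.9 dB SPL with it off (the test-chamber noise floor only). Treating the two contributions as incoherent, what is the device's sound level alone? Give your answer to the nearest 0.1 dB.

54.8 dB SPL

Subtract intensities: L_src = 10·log₁₀(10^(L_total/10) − 10^(L_bg/10)).
L_src = 10·log₁₀(10^(58.4/10) − 10^(55.9/10)) = 10·log₁₀(302800) = 54.8 dB SPL.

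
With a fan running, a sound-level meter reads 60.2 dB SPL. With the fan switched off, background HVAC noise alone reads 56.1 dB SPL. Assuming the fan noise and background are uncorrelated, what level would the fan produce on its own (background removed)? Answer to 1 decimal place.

58.1 dB SPL

Subtract intensities: L_src = 10·log₁₀(10^(L_total/10) − 10^(L_bg/10)).
L_src = 10·log₁₀(10^(60.2/10) − 10^(56.1/10)) = 10·log₁₀(639700) = 58.1 dB SPL.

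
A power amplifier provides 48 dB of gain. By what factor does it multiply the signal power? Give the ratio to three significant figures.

63100

Power ratio = 10^(dB/10).
10^(48/10) = 10^(4.800) = 63100.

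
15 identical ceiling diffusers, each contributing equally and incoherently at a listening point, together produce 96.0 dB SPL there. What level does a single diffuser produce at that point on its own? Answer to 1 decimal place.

15 equal incoherent sources add 10·log₁₀(15) = 11.76 dB over one source.
L_one = 96.0 − 11.76 = 84.2 dB SPL.

84.2 dB SPL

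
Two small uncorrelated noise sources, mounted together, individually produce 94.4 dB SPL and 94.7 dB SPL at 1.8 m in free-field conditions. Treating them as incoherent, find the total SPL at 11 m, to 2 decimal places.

81.84 dB SPL

Combined at 1.8 m: 10·log₁₀(10^(94.4/10)+10^(94.7/10)) = 97.563 dB SPL.
Then apply −20·log₁₀(11/1.8) = -15.722 dB → 81.84 dB SPL.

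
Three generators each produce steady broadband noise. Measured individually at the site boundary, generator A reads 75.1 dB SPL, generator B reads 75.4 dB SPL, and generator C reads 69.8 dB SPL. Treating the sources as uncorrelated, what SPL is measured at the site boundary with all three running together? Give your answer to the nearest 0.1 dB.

78.8 dB SPL

Incoherent sources sum as intensities:
L_total = 10·log₁₀(10^(75.1/10) + 10^(75.4/10) + 10^(69.8/10)) = 10·log₁₀(76580000) = 78.8 dB SPL.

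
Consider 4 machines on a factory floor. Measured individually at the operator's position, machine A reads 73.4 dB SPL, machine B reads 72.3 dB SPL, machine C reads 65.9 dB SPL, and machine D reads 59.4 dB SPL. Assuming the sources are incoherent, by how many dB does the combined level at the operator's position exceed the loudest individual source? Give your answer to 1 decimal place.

Uncorrelated sources add in intensity (power), not in dB.
L_total = 10·log₁₀(10^(73.4/10) + 10^(72.3/10) + 10^(65.9/10) + 10^(59.4/10)) = 76.40 dB SPL.
Excess over the loudest (73.4 dB): 76.40 − 73.4 = 3.0 dB.

3.0 dB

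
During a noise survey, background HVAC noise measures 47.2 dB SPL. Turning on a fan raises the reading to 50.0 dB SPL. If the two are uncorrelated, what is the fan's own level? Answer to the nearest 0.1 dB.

46.8 dB SPL

Subtract intensities: L_src = 10·log₁₀(10^(L_total/10) − 10^(L_bg/10)).
L_src = 10·log₁₀(10^(50.0/10) − 10^(47.2/10)) = 10·log₁₀(47520) = 46.8 dB SPL.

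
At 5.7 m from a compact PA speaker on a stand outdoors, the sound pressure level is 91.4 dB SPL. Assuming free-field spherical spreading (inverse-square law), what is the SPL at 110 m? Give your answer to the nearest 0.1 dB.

65.7 dB SPL

Free-field point source: level drops by 20·log₁₀ of the distance ratio.
ΔL = −20·log₁₀(110/5.7) = -25.71 dB, so L₂ = 91.4 + (-25.71) = 65.7 dB SPL.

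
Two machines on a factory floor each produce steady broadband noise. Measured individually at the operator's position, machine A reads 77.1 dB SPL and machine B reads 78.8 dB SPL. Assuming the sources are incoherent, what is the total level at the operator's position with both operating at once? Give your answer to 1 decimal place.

Incoherent sources sum as intensities:
L_total = 10·log₁₀(10^(77.1/10) + 10^(78.8/10)) = 10·log₁₀(127100000) = 81.0 dB SPL.

81.0 dB SPL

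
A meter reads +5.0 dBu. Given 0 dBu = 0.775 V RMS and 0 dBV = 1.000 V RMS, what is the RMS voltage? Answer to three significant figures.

1.38 V

V = 0.775 V × 10^(+5.0/20).
= 0.775 × 1.778 = 1.38 V.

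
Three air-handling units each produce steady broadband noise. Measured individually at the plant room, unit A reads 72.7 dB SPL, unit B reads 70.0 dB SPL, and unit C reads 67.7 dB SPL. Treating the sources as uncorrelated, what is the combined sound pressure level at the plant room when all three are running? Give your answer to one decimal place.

75.4 dB SPL

Incoherent sources sum as intensities:
L_total = 10·log₁₀(10^(72.7/10) + 10^(70.0/10) + 10^(67.7/10)) = 10·log₁₀(34510000) = 75.4 dB SPL.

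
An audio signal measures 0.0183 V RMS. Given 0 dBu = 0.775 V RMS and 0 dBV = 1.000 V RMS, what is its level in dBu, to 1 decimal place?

-32.5 dBu

dBu = 20·log₁₀(V / 0.775 V).
20·log₁₀(0.0183/0.775) = -32.5 dBu.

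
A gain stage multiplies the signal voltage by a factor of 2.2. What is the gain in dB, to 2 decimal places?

6.85 dB

For a voltage ratio, dB = 20·log₁₀(V₂/V₁).
20·log₁₀(2.2) = 6.85 dB.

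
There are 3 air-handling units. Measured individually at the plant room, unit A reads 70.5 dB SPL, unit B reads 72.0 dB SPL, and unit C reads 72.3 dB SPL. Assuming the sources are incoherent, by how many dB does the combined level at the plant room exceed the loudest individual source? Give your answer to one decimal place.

4.1 dB

Uncorrelated sources add in intensity (power), not in dB.
L_total = 10·log₁₀(10^(70.5/10) + 10^(72.0/10) + 10^(72.3/10)) = 76.44 dB SPL.
Excess over the loudest (72.3 dB): 76.44 − 72.3 = 4.1 dB.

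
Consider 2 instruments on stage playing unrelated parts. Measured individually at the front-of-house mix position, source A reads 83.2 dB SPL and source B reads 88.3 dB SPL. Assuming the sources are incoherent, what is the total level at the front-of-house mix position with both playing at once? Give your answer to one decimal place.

89.5 dB SPL

Uncorrelated sources add in intensity (power), not in dB.
L_total = 10·log₁₀(10^(83.2/10) + 10^(88.3/10)) = 10·log₁₀(885000000) = 89.5 dB SPL.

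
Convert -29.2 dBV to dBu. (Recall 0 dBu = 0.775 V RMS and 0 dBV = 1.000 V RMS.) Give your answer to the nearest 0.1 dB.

The offset between the scales is 20·log₁₀(0.775/1.000) = −2.214 dB.
So dBu = -29.2 + 2.214 = -27.0 dBu.

-27.0 dBu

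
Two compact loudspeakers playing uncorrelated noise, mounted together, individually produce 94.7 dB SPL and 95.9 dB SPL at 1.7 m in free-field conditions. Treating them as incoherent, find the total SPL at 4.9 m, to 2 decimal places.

Combined at 1.7 m: 10·log₁₀(10^(94.7/10)+10^(95.9/10)) = 98.352 dB SPL.
Then apply −20·log₁₀(4.9/1.7) = -9.195 dB → 89.16 dB SPL.

89.16 dB SPL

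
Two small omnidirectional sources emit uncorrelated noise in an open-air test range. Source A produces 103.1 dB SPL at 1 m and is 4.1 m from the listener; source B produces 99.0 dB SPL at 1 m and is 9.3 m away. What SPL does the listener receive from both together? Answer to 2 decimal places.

At the listener: L_A = 103.1 − 20·log₁₀(4.1) = 90.844 dB; L_B = 99.0 − 20·log₁₀(9.3) = 79.630 dB.
Combined: 10·log₁₀(10^(90.844/10)+10^(79.630/10)) = 91.16 dB SPL.

91.16 dB SPL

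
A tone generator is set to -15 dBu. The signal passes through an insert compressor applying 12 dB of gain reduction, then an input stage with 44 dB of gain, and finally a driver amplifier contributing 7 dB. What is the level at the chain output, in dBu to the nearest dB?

+24 dBu

In dB, series stages simply add:
-15 − 12 + 44 + 7 = +24 dBu.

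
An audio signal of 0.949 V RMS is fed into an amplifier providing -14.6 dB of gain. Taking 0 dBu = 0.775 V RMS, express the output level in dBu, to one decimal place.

-12.8 dBu

Input level: 20·log₁₀(0.949/0.775) = 1.76 dBu.
Output: 1.76 − 14.6 = -12.8 dBu.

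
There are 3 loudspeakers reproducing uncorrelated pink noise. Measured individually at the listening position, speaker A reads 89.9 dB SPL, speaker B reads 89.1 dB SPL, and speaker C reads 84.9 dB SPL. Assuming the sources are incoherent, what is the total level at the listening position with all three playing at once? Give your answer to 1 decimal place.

93.2 dB SPL

Add the sources as powers (linear), then convert back to dB:
L_total = 10·log₁₀(10^(89.9/10) + 10^(89.1/10) + 10^(84.9/10)) = 10·log₁₀(2099000000) = 93.2 dB SPL.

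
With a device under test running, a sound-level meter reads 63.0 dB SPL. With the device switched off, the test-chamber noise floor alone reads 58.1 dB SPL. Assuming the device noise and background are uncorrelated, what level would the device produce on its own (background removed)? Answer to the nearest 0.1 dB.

Background correction is a power subtraction:
L_src = 10·log₁₀(10^(63.0/10) − 10^(58.1/10)) = 10·log₁₀(1350000) = 61.3 dB SPL.

61.3 dB SPL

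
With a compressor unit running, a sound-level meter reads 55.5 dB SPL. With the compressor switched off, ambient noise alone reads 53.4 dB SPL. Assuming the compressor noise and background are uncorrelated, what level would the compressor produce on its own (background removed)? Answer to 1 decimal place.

Remove the background by subtracting linear intensities:
L_src = 10·log₁₀(10^(55.5/10) − 10^(53.4/10)) = 10·log₁₀(136000) = 51.3 dB SPL.

51.3 dB SPL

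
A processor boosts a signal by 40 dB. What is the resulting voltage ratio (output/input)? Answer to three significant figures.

100

Voltage ratio = 10^(dB/20).
10^(40/20) = 10^(2.000) = 100.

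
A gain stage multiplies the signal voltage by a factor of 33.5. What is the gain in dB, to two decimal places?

Voltage ratio → dB uses the 20·log₁₀ form:
20·log₁₀(33.5) = 30.50 dB.

30.50 dB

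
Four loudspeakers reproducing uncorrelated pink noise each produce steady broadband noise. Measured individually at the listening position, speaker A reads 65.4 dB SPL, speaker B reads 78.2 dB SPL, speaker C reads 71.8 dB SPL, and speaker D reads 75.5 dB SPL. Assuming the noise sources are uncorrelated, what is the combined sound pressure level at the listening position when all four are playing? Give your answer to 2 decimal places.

Incoherent sources sum as intensities:
L_total = 10·log₁₀(10^(65.4/10) + 10^(78.2/10) + 10^(71.8/10) + 10^(75.5/10)) = 10·log₁₀(120200000) = 80.80 dB SPL.

80.80 dB SPL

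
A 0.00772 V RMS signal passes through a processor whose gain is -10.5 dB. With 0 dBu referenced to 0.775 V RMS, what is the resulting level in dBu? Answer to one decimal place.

-50.5 dBu

Input level: 20·log₁₀(0.00772/0.775) = -40.03 dBu.
Output: -40.03 − 10.5 = -50.5 dBu.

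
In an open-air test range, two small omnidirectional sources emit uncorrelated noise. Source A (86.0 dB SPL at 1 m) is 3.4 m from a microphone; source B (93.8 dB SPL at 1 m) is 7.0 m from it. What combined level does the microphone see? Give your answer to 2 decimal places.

79.21 dB SPL

At the listener: L_A = 86.0 − 20·log₁₀(3.4) = 75.370 dB; L_B = 93.8 − 20·log₁₀(7.0) = 76.898 dB.
Combined: 10·log₁₀(10^(75.370/10)+10^(76.898/10)) = 79.21 dB SPL.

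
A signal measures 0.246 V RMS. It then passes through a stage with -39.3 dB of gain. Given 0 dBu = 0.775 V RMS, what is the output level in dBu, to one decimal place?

Input level: 20·log₁₀(0.246/0.775) = -9.97 dBu.
Output: -9.97 − 39.3 = -49.3 dBu.

-49.3 dBu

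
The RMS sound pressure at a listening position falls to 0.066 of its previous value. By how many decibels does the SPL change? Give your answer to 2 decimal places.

-23.61 dB

SPL change from a pressure ratio uses the 20·log₁₀ form:
20·log₁₀(0.066) = -23.61 dB.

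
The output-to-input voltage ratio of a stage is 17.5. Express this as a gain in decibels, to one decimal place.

For a voltage ratio, dB = 20·log₁₀(V₂/V₁).
20·log₁₀(17.5) = 24.9 dB.

24.9 dB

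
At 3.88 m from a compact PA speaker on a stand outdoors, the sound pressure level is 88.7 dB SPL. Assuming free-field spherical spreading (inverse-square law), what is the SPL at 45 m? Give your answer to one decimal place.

67.4 dB SPL

For a point source in a free field, ΔL = −20·log₁₀(d₂/d₁).
ΔL = −20·log₁₀(45/3.88) = -21.29 dB, so L₂ = 88.7 + (-21.29) = 67.4 dB SPL.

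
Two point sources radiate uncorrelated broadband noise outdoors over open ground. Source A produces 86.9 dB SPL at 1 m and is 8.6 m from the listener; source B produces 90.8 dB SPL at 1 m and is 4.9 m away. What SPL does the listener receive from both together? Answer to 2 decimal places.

At the listener: L_A = 86.9 − 20·log₁₀(8.6) = 68.210 dB; L_B = 90.8 − 20·log₁₀(4.9) = 76.996 dB.
Combined: 10·log₁₀(10^(68.210/10)+10^(76.996/10)) = 77.54 dB SPL.

77.54 dB SPL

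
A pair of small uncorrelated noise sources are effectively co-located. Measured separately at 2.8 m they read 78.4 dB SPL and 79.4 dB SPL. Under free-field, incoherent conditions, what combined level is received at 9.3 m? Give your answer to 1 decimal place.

71.5 dB SPL

Combined at 2.8 m: 10·log₁₀(10^(78.4/10)+10^(79.4/10)) = 81.94 dB SPL.
Then apply −20·log₁₀(9.3/2.8) = -10.43 dB → 71.5 dB SPL.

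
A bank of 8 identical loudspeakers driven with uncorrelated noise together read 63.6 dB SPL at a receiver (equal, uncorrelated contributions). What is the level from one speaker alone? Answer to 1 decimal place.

8 equal incoherent sources add 10·log₁₀(8) = 9.03 dB over one source.
L_one = 63.6 − 9.03 = 54.6 dB SPL.

54.6 dB SPL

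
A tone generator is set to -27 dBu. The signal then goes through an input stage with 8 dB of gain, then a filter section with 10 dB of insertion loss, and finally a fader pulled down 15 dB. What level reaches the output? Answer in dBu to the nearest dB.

-44 dBu

Gain stages sum in dB:
-27 + 8 − 10 − 15 = -44 dBu.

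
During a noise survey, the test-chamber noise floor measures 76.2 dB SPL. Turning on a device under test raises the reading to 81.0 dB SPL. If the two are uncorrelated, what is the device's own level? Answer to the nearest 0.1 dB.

79.3 dB SPL

Remove the background by subtracting linear intensities:
L_src = 10·log₁₀(10^(81.0/10) − 10^(76.2/10)) = 10·log₁₀(84210000) = 79.3 dB SPL.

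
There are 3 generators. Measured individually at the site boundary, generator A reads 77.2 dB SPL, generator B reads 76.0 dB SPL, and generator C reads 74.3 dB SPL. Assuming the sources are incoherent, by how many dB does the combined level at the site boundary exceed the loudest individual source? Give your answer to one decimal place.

Incoherent sources sum as intensities:
L_total = 10·log₁₀(10^(77.2/10) + 10^(76.0/10) + 10^(74.3/10)) = 80.76 dB SPL.
Excess over the loudest (77.2 dB): 80.76 − 77.2 = 3.6 dB.

3.6 dB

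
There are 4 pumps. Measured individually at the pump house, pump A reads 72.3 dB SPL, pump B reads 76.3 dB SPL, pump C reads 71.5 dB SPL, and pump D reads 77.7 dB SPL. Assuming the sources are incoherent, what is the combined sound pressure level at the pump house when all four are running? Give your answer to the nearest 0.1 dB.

81.2 dB SPL

Incoherent sources sum as intensities:
L_total = 10·log₁₀(10^(72.3/10) + 10^(76.3/10) + 10^(71.5/10) + 10^(77.7/10)) = 10·log₁₀(132700000) = 81.2 dB SPL.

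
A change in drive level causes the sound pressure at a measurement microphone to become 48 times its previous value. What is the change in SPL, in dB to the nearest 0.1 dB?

SPL change from a pressure ratio uses the 20·log₁₀ form:
20·log₁₀(48) = 33.6 dB.

33.6 dB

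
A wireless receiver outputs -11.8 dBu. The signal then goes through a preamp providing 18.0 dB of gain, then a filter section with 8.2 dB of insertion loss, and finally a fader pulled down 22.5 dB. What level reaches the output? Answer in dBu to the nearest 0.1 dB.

Gain stages sum in dB:
-11.8 + 18.0 − 8.2 − 22.5 = -24.5 dBu.

-24.5 dBu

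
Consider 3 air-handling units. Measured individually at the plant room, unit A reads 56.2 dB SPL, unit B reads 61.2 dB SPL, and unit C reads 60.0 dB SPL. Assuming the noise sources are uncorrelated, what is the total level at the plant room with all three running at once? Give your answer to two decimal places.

Add the sources as powers (linear), then convert back to dB:
L_total = 10·log₁₀(10^(56.2/10) + 10^(61.2/10) + 10^(60.0/10)) = 10·log₁₀(2735000) = 64.37 dB SPL.

64.37 dB SPL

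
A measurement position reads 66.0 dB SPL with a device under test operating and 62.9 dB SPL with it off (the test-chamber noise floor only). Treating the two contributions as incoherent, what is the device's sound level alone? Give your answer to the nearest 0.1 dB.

63.1 dB SPL

Background correction is a power subtraction:
L_src = 10·log₁₀(10^(66.0/10) − 10^(62.9/10)) = 10·log₁₀(2031000) = 63.1 dB SPL.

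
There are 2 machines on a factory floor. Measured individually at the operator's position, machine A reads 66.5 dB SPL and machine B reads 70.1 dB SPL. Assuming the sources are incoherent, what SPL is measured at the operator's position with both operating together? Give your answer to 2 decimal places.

Incoherent sources sum as intensities:
L_total = 10·log₁₀(10^(66.5/10) + 10^(70.1/10)) = 10·log₁₀(14700000) = 71.67 dB SPL.

71.67 dB SPL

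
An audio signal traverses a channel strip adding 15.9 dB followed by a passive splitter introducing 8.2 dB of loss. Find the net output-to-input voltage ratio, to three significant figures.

2.43

Net gain = 15.9 + (−8.2) = 7.7 dB.
Voltage ratio = 10^(7.7/20) = 2.43.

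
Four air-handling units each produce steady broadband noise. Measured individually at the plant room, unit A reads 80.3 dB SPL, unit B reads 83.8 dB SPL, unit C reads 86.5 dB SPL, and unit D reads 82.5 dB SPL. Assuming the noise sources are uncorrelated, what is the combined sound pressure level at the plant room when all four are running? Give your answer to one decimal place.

Uncorrelated sources add in intensity (power), not in dB.
L_total = 10·log₁₀(10^(80.3/10) + 10^(83.8/10) + 10^(86.5/10) + 10^(82.5/10)) = 10·log₁₀(971500000) = 89.9 dB SPL.

89.9 dB SPL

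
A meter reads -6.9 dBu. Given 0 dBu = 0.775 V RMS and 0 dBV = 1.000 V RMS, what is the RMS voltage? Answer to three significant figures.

V = 0.775 V × 10^(-6.9/20).
= 0.775 × 0.4519 = 0.350 V.

0.350 V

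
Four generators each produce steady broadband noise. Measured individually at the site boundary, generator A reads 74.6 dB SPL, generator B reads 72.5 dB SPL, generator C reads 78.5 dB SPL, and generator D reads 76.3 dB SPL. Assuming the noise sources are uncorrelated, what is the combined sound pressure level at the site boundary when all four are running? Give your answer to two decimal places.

Uncorrelated sources add in intensity (power), not in dB.
L_total = 10·log₁₀(10^(74.6/10) + 10^(72.5/10) + 10^(78.5/10) + 10^(76.3/10)) = 10·log₁₀(160100000) = 82.04 dB SPL.

82.04 dB SPL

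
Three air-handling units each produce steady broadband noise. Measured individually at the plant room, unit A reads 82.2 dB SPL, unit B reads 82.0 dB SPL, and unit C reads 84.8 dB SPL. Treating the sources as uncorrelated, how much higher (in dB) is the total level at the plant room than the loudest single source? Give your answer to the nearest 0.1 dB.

Incoherent sources sum as intensities:
L_total = 10·log₁₀(10^(82.2/10) + 10^(82.0/10) + 10^(84.8/10)) = 87.97 dB SPL.
Excess over the loudest (84.8 dB): 87.97 − 84.8 = 3.2 dB.

3.2 dB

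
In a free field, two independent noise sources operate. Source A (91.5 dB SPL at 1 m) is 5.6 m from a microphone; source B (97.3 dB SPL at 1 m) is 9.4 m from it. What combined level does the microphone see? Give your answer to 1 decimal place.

At the listener: L_A = 91.5 − 20·log₁₀(5.6) = 76.54 dB; L_B = 97.3 − 20·log₁₀(9.4) = 77.84 dB.
Combined: 10·log₁₀(10^(76.54/10)+10^(77.84/10)) = 80.2 dB SPL.

80.2 dB SPL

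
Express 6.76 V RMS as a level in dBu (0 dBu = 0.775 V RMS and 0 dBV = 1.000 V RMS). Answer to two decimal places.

dBu = 20·log₁₀(V / 0.775 V).
20·log₁₀(6.76/0.775) = +18.81 dBu.

+18.81 dBu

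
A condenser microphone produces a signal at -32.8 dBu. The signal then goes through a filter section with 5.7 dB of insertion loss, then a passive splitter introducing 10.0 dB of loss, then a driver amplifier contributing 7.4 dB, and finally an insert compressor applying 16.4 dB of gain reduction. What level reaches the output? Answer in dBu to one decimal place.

-57.5 dBu

In dB, series stages simply add:
-32.8 − 5.7 − 10.0 + 7.4 − 16.4 = -57.5 dBu.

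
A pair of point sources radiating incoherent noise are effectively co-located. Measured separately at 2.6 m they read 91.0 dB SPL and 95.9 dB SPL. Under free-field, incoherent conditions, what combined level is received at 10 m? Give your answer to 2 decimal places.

85.42 dB SPL

Combined at 2.6 m: 10·log₁₀(10^(91.0/10)+10^(95.9/10)) = 97.118 dB SPL.
Then apply −20·log₁₀(10/2.6) = -11.701 dB → 85.42 dB SPL.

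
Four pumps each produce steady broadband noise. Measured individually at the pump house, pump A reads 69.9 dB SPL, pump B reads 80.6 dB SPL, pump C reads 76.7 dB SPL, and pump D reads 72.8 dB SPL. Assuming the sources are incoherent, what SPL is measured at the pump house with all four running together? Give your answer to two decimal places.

Uncorrelated sources add in intensity (power), not in dB.
L_total = 10·log₁₀(10^(69.9/10) + 10^(80.6/10) + 10^(76.7/10) + 10^(72.8/10)) = 10·log₁₀(190400000) = 82.80 dB SPL.

82.80 dB SPL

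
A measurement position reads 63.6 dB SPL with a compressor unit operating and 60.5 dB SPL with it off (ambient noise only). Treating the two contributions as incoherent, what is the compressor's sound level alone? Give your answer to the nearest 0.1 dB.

Background correction is a power subtraction:
L_src = 10·log₁₀(10^(63.6/10) − 10^(60.5/10)) = 10·log₁₀(1169000) = 60.7 dB SPL.

60.7 dB SPL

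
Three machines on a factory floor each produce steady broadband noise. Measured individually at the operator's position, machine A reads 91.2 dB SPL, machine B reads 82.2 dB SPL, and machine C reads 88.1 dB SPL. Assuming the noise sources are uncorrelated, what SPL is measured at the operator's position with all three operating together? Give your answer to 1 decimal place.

Incoherent sources sum as intensities:
L_total = 10·log₁₀(10^(91.2/10) + 10^(82.2/10) + 10^(88.1/10)) = 10·log₁₀(2130000000) = 93.3 dB SPL.

93.3 dB SPL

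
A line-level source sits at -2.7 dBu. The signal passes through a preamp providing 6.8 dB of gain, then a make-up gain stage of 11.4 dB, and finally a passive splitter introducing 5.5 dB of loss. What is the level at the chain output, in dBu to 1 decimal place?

In dB, series stages simply add:
-2.7 + 6.8 + 11.4 − 5.5 = +10.0 dBu.

+10.0 dBu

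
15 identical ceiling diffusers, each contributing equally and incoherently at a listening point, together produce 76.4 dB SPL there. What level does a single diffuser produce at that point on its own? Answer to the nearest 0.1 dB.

64.6 dB SPL

15 equal incoherent sources add 10·log₁₀(15) = 11.76 dB over one source.
L_one = 76.4 − 11.76 = 64.6 dB SPL.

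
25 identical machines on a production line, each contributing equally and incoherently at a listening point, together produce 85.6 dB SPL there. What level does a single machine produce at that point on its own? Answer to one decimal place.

25 equal incoherent sources add 10·log₁₀(25) = 13.98 dB over one source.
L_one = 85.6 − 13.98 = 71.6 dB SPL.

71.6 dB SPL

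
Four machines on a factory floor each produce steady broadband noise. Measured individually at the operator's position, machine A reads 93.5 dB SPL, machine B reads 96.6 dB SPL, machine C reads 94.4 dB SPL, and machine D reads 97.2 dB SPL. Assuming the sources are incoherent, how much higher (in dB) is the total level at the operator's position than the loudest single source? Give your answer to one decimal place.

Uncorrelated sources add in intensity (power), not in dB.
L_total = 10·log₁₀(10^(93.5/10) + 10^(96.6/10) + 10^(94.4/10) + 10^(97.2/10)) = 101.71 dB SPL.
Excess over the loudest (97.2 dB): 101.71 − 97.2 = 4.5 dB.

4.5 dB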